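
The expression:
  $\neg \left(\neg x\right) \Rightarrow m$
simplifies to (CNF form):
$m \vee \neg x$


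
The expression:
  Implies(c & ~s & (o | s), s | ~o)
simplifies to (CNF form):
s | ~c | ~o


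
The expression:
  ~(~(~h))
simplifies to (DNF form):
~h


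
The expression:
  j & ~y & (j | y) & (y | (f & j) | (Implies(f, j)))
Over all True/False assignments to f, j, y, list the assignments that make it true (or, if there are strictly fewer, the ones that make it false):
is true only for:
  f=False, j=True, y=False;
  f=True, j=True, y=False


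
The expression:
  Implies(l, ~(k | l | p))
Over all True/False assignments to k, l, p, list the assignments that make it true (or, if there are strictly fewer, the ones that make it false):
is true only for:
  k=False, l=False, p=False;
  k=False, l=False, p=True;
  k=True, l=False, p=False;
  k=True, l=False, p=True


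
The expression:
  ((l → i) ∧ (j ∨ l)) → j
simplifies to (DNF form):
j ∨ ¬i ∨ ¬l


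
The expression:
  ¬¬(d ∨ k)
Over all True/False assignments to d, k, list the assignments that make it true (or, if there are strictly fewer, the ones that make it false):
is false only for:
  d=False, k=False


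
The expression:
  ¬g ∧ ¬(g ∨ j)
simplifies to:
¬g ∧ ¬j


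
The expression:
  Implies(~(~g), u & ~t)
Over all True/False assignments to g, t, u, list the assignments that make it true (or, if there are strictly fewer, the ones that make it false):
is false only for:
  g=True, t=False, u=False;
  g=True, t=True, u=False;
  g=True, t=True, u=True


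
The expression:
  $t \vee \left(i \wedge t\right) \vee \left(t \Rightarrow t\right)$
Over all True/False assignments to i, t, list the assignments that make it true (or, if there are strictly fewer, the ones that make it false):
is always true.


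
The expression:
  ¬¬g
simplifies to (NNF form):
g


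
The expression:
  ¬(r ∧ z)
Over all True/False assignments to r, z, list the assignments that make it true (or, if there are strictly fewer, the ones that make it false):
is false only for:
  r=True, z=True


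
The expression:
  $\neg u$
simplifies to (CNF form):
$\neg u$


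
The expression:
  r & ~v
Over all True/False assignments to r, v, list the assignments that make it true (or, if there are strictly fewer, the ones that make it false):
is true only for:
  r=True, v=False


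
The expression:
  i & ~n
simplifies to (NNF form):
i & ~n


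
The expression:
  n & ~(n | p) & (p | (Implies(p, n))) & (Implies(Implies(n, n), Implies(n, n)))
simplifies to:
False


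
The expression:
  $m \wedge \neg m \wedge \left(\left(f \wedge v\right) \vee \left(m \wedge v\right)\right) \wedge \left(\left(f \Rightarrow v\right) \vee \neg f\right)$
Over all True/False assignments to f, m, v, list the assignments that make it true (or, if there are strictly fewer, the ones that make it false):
is never true.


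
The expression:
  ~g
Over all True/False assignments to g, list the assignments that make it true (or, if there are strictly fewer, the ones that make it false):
is true only for:
  g=False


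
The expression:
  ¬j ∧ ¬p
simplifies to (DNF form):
¬j ∧ ¬p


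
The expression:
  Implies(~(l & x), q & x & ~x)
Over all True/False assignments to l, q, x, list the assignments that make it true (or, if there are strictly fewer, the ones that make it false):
is true only for:
  l=True, q=False, x=True;
  l=True, q=True, x=True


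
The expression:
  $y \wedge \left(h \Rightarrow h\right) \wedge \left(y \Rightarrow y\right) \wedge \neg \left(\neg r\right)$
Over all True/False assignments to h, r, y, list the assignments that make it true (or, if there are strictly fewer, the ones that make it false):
is true only for:
  h=False, r=True, y=True;
  h=True, r=True, y=True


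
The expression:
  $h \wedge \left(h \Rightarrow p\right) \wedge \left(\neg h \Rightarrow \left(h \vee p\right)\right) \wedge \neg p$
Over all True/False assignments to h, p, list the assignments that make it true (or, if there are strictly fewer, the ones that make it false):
is never true.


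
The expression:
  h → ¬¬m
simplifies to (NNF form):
m ∨ ¬h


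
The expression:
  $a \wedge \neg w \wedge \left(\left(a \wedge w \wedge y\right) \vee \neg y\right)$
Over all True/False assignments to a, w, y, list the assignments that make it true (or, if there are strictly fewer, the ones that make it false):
is true only for:
  a=True, w=False, y=False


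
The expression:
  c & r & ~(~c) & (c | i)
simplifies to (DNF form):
c & r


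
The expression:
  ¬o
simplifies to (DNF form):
¬o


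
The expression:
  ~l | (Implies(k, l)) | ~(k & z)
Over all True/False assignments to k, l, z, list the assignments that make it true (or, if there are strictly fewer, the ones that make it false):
is always true.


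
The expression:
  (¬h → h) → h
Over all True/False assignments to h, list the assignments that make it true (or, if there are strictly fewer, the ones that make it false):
is always true.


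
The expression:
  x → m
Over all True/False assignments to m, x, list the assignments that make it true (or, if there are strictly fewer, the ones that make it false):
is false only for:
  m=False, x=True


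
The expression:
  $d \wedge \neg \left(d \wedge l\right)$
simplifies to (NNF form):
$d \wedge \neg l$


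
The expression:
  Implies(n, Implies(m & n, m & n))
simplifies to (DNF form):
True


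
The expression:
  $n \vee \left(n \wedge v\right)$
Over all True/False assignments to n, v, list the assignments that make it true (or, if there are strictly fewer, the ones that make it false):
is true only for:
  n=True, v=False;
  n=True, v=True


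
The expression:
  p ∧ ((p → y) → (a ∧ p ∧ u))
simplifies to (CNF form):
p ∧ (a ∨ ¬y) ∧ (u ∨ ¬y)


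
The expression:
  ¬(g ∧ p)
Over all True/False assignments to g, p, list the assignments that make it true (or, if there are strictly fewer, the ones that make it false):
is false only for:
  g=True, p=True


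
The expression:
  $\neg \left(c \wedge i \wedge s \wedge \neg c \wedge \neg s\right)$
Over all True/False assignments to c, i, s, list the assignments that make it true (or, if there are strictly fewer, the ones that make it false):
is always true.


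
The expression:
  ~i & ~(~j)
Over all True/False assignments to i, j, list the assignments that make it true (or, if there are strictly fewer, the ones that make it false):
is true only for:
  i=False, j=True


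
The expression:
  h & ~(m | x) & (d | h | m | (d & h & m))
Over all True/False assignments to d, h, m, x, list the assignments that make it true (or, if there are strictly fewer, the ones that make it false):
is true only for:
  d=False, h=True, m=False, x=False;
  d=True, h=True, m=False, x=False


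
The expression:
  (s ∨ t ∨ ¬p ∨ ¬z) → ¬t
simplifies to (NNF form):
¬t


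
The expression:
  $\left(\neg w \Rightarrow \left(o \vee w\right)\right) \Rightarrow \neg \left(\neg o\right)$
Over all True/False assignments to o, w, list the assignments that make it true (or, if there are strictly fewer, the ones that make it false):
is false only for:
  o=False, w=True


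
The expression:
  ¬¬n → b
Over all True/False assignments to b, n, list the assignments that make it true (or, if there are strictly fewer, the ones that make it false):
is false only for:
  b=False, n=True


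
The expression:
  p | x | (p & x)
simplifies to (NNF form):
p | x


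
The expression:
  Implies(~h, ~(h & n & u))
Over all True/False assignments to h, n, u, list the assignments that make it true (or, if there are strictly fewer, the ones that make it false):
is always true.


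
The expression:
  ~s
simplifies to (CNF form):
~s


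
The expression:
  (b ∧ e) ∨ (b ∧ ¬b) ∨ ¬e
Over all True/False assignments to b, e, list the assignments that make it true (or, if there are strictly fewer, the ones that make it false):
is false only for:
  b=False, e=True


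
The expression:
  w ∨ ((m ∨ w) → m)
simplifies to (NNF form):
True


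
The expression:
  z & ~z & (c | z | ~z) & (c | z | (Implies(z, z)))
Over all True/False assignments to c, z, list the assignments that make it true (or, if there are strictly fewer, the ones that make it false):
is never true.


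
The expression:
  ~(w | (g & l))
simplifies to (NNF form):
~w & (~g | ~l)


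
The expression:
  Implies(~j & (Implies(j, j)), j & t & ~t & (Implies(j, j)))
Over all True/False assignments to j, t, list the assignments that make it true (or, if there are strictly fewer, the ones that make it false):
is true only for:
  j=True, t=False;
  j=True, t=True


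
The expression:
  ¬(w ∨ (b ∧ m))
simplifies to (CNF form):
¬w ∧ (¬b ∨ ¬m)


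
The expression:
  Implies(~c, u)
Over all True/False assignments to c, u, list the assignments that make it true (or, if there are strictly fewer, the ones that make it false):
is false only for:
  c=False, u=False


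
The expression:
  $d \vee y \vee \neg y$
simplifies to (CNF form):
$\text{True}$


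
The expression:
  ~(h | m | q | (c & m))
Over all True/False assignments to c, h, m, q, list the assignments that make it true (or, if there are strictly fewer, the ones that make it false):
is true only for:
  c=False, h=False, m=False, q=False;
  c=True, h=False, m=False, q=False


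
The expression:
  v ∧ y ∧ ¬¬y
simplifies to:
v ∧ y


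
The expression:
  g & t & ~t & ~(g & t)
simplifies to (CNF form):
False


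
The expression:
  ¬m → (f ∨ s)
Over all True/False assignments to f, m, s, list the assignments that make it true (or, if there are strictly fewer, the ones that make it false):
is false only for:
  f=False, m=False, s=False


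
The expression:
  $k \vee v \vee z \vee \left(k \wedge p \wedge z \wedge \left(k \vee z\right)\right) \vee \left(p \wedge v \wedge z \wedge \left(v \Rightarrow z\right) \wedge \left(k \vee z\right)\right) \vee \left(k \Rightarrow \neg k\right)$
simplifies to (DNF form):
$\text{True}$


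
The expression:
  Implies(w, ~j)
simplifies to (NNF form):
~j | ~w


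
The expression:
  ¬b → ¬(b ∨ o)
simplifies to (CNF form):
b ∨ ¬o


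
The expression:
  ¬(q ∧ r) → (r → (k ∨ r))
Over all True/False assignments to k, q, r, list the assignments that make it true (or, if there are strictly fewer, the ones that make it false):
is always true.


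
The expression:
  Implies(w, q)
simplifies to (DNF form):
q | ~w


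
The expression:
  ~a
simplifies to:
~a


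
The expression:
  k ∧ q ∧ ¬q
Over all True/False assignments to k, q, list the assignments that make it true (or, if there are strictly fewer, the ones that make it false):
is never true.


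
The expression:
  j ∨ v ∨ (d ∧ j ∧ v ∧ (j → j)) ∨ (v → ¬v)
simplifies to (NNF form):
True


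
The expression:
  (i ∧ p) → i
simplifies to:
True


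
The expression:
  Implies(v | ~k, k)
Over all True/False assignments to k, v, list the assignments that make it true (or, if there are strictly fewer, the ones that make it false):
is true only for:
  k=True, v=False;
  k=True, v=True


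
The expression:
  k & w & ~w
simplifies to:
False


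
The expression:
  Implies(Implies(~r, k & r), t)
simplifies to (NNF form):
t | ~r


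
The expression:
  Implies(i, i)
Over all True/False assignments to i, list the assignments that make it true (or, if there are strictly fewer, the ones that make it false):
is always true.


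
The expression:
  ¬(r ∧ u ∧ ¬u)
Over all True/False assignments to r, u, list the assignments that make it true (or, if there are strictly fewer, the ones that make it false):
is always true.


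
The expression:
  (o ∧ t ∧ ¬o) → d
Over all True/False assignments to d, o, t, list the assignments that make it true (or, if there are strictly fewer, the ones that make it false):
is always true.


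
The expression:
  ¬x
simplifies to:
¬x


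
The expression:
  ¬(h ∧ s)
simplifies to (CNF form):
¬h ∨ ¬s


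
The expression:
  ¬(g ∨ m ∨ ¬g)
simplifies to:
False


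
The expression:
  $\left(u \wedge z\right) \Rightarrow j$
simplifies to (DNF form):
$j \vee \neg u \vee \neg z$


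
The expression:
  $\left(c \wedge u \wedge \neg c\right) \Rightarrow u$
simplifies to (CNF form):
$\text{True}$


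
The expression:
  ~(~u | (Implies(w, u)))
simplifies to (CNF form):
False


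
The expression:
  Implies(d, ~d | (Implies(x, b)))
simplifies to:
b | ~d | ~x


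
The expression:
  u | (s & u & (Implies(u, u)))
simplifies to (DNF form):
u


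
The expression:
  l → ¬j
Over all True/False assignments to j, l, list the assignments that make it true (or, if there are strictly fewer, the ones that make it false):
is false only for:
  j=True, l=True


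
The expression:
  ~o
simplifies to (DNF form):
~o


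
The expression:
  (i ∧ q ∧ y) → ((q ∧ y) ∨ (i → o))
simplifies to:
True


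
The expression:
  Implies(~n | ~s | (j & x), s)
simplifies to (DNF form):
s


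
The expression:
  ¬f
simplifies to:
¬f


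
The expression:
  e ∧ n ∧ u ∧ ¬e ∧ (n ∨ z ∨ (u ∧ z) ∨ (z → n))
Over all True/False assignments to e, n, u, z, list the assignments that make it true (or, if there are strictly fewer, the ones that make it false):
is never true.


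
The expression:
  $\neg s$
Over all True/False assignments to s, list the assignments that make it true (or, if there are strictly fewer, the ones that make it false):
is true only for:
  s=False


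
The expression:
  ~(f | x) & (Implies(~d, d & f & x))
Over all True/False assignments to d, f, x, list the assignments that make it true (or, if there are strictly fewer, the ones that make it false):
is true only for:
  d=True, f=False, x=False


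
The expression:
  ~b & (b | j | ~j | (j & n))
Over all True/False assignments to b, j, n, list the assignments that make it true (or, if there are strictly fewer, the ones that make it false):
is true only for:
  b=False, j=False, n=False;
  b=False, j=False, n=True;
  b=False, j=True, n=False;
  b=False, j=True, n=True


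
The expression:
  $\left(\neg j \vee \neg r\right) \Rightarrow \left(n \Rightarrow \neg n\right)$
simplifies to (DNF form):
$\left(j \wedge r\right) \vee \neg n$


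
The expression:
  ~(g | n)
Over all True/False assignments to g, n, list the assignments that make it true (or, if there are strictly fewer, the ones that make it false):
is true only for:
  g=False, n=False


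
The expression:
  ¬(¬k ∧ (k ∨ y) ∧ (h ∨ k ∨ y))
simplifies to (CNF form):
k ∨ ¬y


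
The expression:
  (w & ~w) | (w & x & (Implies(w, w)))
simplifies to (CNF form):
w & x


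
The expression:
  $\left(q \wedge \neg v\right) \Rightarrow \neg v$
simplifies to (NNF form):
$\text{True}$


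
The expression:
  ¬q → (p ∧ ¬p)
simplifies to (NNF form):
q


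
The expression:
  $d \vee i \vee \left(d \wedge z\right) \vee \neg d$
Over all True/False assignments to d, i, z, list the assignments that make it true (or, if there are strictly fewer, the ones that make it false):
is always true.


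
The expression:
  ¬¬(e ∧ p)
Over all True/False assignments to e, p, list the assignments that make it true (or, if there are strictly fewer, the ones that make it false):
is true only for:
  e=True, p=True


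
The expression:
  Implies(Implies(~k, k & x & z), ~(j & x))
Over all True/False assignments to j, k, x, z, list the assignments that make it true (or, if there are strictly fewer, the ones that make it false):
is false only for:
  j=True, k=True, x=True, z=False;
  j=True, k=True, x=True, z=True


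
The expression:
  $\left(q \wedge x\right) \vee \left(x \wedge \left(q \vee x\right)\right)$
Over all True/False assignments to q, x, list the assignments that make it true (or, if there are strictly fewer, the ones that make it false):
is true only for:
  q=False, x=True;
  q=True, x=True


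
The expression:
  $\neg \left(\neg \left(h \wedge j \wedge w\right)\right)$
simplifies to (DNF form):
$h \wedge j \wedge w$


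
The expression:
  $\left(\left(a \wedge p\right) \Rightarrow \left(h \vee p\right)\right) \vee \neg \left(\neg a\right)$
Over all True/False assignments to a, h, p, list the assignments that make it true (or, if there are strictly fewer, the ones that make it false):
is always true.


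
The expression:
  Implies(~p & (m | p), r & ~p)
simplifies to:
p | r | ~m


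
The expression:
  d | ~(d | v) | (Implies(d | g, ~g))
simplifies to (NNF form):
d | ~g | ~v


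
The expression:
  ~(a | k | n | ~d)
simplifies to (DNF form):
d & ~a & ~k & ~n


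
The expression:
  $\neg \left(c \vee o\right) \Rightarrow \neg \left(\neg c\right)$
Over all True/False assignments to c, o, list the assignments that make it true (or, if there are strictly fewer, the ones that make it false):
is false only for:
  c=False, o=False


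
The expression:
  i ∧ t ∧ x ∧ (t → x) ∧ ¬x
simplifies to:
False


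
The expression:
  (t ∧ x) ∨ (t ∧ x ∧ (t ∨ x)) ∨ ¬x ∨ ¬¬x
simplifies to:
True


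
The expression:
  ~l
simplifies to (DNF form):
~l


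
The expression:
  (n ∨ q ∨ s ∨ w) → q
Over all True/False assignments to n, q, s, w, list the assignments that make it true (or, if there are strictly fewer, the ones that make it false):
is false only for:
  n=False, q=False, s=False, w=True;
  n=False, q=False, s=True, w=False;
  n=False, q=False, s=True, w=True;
  n=True, q=False, s=False, w=False;
  n=True, q=False, s=False, w=True;
  n=True, q=False, s=True, w=False;
  n=True, q=False, s=True, w=True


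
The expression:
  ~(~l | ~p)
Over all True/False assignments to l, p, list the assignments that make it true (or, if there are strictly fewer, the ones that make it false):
is true only for:
  l=True, p=True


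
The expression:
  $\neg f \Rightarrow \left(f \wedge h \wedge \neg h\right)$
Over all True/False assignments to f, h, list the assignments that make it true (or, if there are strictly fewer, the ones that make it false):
is true only for:
  f=True, h=False;
  f=True, h=True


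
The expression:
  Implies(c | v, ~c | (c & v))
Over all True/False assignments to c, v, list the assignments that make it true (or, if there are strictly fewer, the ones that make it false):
is false only for:
  c=True, v=False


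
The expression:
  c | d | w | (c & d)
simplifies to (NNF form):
c | d | w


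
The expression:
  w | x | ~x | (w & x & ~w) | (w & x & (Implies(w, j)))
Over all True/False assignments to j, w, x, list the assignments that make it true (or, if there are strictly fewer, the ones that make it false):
is always true.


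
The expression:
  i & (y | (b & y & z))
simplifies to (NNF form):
i & y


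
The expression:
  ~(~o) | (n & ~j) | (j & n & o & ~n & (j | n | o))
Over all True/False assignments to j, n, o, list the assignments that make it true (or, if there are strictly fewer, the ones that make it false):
is false only for:
  j=False, n=False, o=False;
  j=True, n=False, o=False;
  j=True, n=True, o=False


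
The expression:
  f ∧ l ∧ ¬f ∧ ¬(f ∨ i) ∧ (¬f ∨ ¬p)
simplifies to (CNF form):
False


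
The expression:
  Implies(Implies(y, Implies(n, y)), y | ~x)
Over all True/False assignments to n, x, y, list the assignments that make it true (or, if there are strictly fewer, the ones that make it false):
is false only for:
  n=False, x=True, y=False;
  n=True, x=True, y=False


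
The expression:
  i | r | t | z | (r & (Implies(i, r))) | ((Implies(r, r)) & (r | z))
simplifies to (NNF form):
i | r | t | z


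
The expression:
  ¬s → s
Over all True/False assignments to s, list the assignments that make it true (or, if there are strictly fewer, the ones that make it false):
is true only for:
  s=True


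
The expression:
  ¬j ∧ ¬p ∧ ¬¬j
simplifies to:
False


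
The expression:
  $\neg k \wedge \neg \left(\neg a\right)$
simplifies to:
$a \wedge \neg k$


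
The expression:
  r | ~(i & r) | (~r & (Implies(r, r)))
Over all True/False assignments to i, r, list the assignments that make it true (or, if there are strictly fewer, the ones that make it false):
is always true.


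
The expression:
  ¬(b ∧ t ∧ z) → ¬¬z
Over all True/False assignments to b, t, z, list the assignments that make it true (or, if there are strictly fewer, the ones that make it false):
is true only for:
  b=False, t=False, z=True;
  b=False, t=True, z=True;
  b=True, t=False, z=True;
  b=True, t=True, z=True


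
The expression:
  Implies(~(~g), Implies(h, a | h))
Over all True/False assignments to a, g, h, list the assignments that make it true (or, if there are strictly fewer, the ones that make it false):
is always true.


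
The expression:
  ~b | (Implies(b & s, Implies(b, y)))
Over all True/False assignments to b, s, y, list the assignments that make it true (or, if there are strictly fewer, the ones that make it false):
is false only for:
  b=True, s=True, y=False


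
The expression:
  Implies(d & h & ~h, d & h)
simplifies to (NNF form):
True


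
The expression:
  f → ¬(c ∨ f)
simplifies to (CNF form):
¬f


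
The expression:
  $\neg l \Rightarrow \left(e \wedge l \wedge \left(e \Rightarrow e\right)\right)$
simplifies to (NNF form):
$l$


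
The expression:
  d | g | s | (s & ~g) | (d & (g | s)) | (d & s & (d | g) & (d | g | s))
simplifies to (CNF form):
d | g | s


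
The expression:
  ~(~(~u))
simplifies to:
~u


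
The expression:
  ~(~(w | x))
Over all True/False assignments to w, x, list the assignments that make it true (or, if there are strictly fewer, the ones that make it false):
is false only for:
  w=False, x=False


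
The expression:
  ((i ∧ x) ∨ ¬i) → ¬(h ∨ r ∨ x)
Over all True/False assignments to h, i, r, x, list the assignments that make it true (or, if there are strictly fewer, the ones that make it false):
is true only for:
  h=False, i=False, r=False, x=False;
  h=False, i=True, r=False, x=False;
  h=False, i=True, r=True, x=False;
  h=True, i=True, r=False, x=False;
  h=True, i=True, r=True, x=False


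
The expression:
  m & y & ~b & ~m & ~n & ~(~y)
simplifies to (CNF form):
False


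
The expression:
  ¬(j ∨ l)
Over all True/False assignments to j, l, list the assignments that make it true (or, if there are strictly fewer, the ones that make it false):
is true only for:
  j=False, l=False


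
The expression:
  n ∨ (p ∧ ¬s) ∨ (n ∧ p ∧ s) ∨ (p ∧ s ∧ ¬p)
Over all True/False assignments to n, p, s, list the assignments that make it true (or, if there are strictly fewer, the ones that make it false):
is false only for:
  n=False, p=False, s=False;
  n=False, p=False, s=True;
  n=False, p=True, s=True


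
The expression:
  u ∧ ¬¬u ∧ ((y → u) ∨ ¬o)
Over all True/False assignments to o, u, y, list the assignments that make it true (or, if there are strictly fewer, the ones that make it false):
is true only for:
  o=False, u=True, y=False;
  o=False, u=True, y=True;
  o=True, u=True, y=False;
  o=True, u=True, y=True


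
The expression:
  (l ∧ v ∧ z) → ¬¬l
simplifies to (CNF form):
True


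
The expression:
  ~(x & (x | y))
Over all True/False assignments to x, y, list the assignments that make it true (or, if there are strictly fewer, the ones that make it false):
is true only for:
  x=False, y=False;
  x=False, y=True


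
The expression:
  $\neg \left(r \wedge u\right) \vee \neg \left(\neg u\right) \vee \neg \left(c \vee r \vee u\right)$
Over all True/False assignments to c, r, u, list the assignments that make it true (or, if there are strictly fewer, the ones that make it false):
is always true.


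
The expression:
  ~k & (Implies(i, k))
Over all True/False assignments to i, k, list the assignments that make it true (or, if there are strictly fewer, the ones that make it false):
is true only for:
  i=False, k=False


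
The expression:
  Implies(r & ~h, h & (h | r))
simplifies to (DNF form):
h | ~r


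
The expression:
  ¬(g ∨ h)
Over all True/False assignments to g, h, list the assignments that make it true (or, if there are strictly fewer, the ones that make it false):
is true only for:
  g=False, h=False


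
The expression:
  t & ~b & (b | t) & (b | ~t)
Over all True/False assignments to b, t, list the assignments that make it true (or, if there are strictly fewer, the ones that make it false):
is never true.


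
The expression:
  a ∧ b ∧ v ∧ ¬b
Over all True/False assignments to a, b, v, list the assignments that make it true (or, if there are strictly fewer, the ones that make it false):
is never true.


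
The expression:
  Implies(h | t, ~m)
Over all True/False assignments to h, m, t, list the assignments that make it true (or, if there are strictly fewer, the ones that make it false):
is false only for:
  h=False, m=True, t=True;
  h=True, m=True, t=False;
  h=True, m=True, t=True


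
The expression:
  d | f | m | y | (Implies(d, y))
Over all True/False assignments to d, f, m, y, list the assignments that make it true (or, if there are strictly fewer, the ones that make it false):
is always true.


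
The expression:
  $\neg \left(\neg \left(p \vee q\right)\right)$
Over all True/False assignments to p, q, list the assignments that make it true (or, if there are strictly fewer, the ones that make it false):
is false only for:
  p=False, q=False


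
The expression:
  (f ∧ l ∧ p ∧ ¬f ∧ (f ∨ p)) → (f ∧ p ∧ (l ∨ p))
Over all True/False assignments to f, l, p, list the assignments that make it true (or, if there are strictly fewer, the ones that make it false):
is always true.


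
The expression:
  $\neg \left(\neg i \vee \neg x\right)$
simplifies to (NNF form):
$i \wedge x$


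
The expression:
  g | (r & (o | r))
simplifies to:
g | r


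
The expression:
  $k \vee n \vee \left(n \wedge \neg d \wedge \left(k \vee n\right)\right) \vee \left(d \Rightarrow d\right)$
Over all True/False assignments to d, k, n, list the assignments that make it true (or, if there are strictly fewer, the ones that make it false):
is always true.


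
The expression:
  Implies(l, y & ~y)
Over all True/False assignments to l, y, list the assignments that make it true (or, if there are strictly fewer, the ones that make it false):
is true only for:
  l=False, y=False;
  l=False, y=True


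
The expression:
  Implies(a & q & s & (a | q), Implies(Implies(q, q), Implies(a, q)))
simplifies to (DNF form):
True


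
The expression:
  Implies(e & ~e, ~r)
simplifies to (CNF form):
True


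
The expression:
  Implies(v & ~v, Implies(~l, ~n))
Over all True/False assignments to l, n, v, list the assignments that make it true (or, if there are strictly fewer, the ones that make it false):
is always true.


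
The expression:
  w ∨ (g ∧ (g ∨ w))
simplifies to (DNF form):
g ∨ w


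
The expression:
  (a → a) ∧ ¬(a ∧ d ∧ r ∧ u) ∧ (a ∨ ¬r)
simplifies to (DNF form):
(a ∧ ¬d) ∨ (a ∧ ¬u) ∨ ¬r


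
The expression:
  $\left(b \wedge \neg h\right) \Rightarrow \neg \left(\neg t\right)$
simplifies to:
$h \vee t \vee \neg b$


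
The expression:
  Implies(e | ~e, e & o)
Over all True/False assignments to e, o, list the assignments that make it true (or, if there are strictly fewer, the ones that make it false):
is true only for:
  e=True, o=True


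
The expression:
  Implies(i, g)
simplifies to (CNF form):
g | ~i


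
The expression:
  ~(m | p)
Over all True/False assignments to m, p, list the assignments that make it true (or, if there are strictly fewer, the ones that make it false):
is true only for:
  m=False, p=False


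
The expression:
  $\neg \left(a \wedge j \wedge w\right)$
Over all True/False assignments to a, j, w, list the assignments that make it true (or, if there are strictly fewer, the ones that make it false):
is false only for:
  a=True, j=True, w=True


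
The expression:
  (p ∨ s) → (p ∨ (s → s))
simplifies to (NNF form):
True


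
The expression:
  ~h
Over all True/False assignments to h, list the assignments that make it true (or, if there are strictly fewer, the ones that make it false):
is true only for:
  h=False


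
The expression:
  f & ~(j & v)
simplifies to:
f & (~j | ~v)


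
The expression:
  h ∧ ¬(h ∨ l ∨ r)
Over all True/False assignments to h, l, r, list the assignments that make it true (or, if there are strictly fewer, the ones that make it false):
is never true.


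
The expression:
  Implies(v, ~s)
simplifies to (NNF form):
~s | ~v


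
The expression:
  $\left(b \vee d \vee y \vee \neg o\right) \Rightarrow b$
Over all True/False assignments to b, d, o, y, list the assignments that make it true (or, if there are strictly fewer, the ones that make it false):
is false only for:
  b=False, d=False, o=False, y=False;
  b=False, d=False, o=False, y=True;
  b=False, d=False, o=True, y=True;
  b=False, d=True, o=False, y=False;
  b=False, d=True, o=False, y=True;
  b=False, d=True, o=True, y=False;
  b=False, d=True, o=True, y=True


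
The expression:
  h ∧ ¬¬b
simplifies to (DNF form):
b ∧ h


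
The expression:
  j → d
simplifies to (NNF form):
d ∨ ¬j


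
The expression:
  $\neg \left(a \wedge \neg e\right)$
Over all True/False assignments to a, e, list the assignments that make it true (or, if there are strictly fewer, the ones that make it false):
is false only for:
  a=True, e=False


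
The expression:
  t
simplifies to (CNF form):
t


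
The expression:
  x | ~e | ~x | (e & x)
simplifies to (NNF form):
True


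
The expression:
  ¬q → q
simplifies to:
q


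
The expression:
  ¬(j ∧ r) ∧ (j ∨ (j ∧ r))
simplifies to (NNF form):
j ∧ ¬r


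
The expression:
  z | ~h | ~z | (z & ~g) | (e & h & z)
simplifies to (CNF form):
True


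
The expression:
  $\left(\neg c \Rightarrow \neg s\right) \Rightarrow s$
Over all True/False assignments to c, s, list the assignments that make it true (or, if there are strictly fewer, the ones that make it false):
is true only for:
  c=False, s=True;
  c=True, s=True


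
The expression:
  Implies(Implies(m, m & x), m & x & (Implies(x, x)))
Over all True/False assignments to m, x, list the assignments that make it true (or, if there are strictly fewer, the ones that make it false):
is true only for:
  m=True, x=False;
  m=True, x=True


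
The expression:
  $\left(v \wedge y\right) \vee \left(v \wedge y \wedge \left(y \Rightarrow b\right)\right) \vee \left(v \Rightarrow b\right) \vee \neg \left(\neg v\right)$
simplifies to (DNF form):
$\text{True}$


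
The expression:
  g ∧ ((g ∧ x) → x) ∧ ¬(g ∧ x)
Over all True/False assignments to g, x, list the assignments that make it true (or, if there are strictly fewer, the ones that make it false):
is true only for:
  g=True, x=False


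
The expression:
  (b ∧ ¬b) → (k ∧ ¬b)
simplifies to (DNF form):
True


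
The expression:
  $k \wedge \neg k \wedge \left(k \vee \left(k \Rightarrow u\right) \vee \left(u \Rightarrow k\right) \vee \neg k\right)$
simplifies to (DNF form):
$\text{False}$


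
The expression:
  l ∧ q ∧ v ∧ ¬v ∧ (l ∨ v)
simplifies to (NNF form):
False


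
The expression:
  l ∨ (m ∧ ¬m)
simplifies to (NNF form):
l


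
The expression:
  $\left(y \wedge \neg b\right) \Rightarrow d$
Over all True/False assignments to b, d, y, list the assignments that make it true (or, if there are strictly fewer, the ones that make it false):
is false only for:
  b=False, d=False, y=True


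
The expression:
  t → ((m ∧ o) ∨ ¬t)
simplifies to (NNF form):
(m ∧ o) ∨ ¬t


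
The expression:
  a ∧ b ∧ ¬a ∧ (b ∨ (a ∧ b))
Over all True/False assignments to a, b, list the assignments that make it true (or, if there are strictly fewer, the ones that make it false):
is never true.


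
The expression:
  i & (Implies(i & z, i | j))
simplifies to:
i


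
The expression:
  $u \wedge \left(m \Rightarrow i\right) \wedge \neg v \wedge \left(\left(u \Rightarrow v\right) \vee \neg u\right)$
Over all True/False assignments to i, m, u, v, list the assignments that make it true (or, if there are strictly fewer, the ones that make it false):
is never true.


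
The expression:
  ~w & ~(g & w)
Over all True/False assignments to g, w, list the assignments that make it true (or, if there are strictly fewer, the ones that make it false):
is true only for:
  g=False, w=False;
  g=True, w=False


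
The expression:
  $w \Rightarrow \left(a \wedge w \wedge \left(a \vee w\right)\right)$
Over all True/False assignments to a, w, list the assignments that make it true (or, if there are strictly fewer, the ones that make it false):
is false only for:
  a=False, w=True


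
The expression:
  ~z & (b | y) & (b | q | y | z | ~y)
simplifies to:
~z & (b | y)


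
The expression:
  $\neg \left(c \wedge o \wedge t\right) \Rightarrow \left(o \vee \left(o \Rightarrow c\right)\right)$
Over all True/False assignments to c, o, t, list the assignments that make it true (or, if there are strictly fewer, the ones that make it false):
is always true.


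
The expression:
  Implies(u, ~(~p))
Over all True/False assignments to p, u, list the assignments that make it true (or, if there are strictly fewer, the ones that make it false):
is false only for:
  p=False, u=True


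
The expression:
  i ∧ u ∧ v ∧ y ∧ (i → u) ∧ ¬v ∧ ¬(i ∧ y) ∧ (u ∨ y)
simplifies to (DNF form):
False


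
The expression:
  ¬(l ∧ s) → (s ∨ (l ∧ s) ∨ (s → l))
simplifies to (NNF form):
True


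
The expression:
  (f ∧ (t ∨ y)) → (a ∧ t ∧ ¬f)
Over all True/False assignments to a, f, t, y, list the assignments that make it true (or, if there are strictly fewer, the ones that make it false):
is false only for:
  a=False, f=True, t=False, y=True;
  a=False, f=True, t=True, y=False;
  a=False, f=True, t=True, y=True;
  a=True, f=True, t=False, y=True;
  a=True, f=True, t=True, y=False;
  a=True, f=True, t=True, y=True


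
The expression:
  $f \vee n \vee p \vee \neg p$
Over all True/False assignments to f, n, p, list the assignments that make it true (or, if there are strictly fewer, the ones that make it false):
is always true.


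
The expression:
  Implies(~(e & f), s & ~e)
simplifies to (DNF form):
(e & f) | (s & ~e)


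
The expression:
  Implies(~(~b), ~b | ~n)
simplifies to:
~b | ~n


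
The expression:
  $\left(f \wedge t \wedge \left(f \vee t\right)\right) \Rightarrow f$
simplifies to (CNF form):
$\text{True}$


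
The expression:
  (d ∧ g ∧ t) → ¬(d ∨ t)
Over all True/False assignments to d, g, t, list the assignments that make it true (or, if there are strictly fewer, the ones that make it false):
is false only for:
  d=True, g=True, t=True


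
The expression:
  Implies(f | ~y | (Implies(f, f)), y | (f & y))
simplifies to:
y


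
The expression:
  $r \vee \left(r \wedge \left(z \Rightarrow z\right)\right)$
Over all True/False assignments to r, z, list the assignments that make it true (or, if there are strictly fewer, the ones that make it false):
is true only for:
  r=True, z=False;
  r=True, z=True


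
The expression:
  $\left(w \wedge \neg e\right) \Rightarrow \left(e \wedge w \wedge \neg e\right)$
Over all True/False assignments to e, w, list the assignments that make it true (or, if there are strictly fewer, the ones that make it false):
is false only for:
  e=False, w=True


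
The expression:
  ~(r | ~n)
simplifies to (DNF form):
n & ~r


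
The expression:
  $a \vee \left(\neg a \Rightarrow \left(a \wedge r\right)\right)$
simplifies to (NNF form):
$a$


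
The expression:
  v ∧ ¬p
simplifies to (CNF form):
v ∧ ¬p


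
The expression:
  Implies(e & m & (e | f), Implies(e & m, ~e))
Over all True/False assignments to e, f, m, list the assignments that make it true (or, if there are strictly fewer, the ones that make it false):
is false only for:
  e=True, f=False, m=True;
  e=True, f=True, m=True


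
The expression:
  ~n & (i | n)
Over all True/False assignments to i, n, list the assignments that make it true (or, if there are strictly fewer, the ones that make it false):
is true only for:
  i=True, n=False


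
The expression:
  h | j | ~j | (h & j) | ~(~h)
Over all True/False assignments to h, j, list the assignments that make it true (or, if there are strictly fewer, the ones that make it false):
is always true.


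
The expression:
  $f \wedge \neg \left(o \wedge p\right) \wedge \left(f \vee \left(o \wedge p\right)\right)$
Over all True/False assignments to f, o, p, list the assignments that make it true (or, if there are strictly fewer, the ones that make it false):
is true only for:
  f=True, o=False, p=False;
  f=True, o=False, p=True;
  f=True, o=True, p=False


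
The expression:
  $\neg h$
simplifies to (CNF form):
$\neg h$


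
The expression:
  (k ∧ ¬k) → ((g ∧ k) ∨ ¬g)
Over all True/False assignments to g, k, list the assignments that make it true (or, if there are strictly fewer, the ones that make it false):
is always true.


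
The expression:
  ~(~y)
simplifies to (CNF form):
y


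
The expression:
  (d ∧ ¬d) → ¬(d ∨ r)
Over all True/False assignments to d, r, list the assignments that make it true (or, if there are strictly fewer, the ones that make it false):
is always true.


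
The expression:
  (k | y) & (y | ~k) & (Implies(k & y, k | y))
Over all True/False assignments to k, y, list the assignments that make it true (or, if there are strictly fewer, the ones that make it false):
is true only for:
  k=False, y=True;
  k=True, y=True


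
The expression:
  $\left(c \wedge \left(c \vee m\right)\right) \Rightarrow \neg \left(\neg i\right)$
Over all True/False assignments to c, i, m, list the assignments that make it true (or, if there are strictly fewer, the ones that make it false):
is false only for:
  c=True, i=False, m=False;
  c=True, i=False, m=True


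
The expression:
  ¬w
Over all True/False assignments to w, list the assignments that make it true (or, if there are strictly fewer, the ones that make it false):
is true only for:
  w=False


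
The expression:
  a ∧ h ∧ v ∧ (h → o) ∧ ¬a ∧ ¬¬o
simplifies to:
False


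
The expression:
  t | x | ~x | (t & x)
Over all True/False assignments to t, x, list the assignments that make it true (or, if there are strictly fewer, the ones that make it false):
is always true.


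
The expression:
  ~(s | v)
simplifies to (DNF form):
~s & ~v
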